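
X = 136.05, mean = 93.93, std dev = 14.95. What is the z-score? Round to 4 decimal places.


z = (X - mu) / sigma
X - mu = 136.05 - 93.93 = 42.12
z = 42.12 / 14.95 = 324/115 ≈ 2.817391

2.8174


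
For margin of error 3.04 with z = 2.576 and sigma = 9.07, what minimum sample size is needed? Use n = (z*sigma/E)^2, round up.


z*sigma/E = 2.576 * 9.07 / 3.04 ≈ 7.685632
(z*sigma/E)^2 ≈ 59.068933
round up: n = 60

60


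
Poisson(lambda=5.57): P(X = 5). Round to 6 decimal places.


P = e^(-lam) * lam^k / k!
e^(-5.57) ≈ 0.003810480
lam^k = 5.57^5 ≈ 5361.372419
k! = 5! = 120
P = 0.003810480 * 5361.372419 / 120 ≈ 0.170245

0.170245


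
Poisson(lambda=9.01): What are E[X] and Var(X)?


E[X] = Var(X) = lambda = 9.01

9.01, 9.01


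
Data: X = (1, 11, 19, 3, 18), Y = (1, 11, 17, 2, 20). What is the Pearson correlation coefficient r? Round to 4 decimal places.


r = sum((xi-xbar)(yi-ybar)) / sqrt(sum((xi-xbar)^2) * sum((yi-ybar)^2))
n = 5, xbar = 52/5 = 10.4, ybar = 51/5 = 10.2
Sxy = sum((xi-xbar)(yi-ybar)) = 280.6
Sxx = sum((xi-xbar)^2) = 275.2
Syy = sum((yi-ybar)^2) = 294.8
sqrt(Sxx*Syy) ≈ 284.831459
r = Sxy / sqrt(Sxx*Syy) = 280.6 / 284.831459 ≈ 0.985144

0.9851


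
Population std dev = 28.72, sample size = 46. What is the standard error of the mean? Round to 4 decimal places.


SE = sigma / sqrt(n)
sqrt(46) ≈ 6.782330
SE = 28.72 / 6.782330 ≈ 4.234533

4.2345


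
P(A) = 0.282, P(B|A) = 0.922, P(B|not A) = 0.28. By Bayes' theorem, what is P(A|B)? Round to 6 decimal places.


P(A|B) = P(B|A)*P(A) / P(B), P(B) = P(B|A)*P(A) + P(B|not A)*P(not A)
P(B|A)*P(A) = 0.922 * 0.282 = 0.260004
P(B|not A)*P(not A) = 0.28 * 0.718 = 0.20104
P(B) = 0.260004 + 0.20104 = 0.461044
P(A|B) = 0.260004 / 0.461044 ≈ 0.56394617

0.563946


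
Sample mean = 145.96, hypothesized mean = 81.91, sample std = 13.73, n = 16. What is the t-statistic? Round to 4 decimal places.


t = (xbar - mu0) / (s/sqrt(n))
xbar - mu0 = 145.96 - 81.91 = 64.05
sqrt(16) = 4
s/sqrt(n) = 13.73 / 4 = 3.4325
t = 64.05 / 3.4325 = 25620/1373 ≈ 18.659869

18.6599


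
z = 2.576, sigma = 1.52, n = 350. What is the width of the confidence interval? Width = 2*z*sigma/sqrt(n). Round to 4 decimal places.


width = 2*z*sigma/sqrt(n)
2*z*sigma = 2 * 2.576 * 1.52 = 7.83104
sqrt(350) ≈ 18.708287
width = 7.83104 / 18.708287 ≈ 0.418587

0.4186


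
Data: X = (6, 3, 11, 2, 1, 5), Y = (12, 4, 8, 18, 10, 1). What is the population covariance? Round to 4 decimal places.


Cov = (1/n)*sum((xi-xbar)(yi-ybar))
n = 6, xbar = 28/6 = 14/3 ≈ 4.666667, ybar = 53/6 ≈ 8.833333
sum((xi-xbar)(yi-ybar)) = -73/3 ≈ -24.333333
Cov = -24.333333 / 6 = -73/18 ≈ -4.055556

-4.0556


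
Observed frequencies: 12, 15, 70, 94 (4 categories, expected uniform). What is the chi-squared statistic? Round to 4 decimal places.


chi2 = sum((O-E)^2/E), E = total/4
total = 191, E = 191/4 = 47.75
(12 - 47.75)^2 / 47.75 = 1278.0625 / 47.75 = 20449/764 ≈ 26.765707
(15 - 47.75)^2 / 47.75 = 1072.5625 / 47.75 = 17161/764 ≈ 22.462042
(70 - 47.75)^2 / 47.75 = 495.0625 / 47.75 = 7921/764 ≈ 10.367801
(94 - 47.75)^2 / 47.75 = 2139.0625 / 47.75 = 34225/764 ≈ 44.797120
chi2 = 19939/191 ≈ 104.392670

104.3927


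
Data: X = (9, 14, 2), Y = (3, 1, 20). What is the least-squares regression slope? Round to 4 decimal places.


b = sum((xi-xbar)(yi-ybar)) / sum((xi-xbar)^2)
n = 3, xbar = 25/3 ≈ 8.333333, ybar = 24/3 = 8
Sxy = sum((xi-xbar)(yi-ybar)) = -119
Sxx = sum((xi-xbar)^2) = 218/3 ≈ 72.666667
b = Sxy / Sxx = -357/218 ≈ -1.637615

-1.6376


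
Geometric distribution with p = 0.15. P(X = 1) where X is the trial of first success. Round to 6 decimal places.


P = (1-p)^(k-1) * p
(1-p)^(k-1) = 0.85^0 = 1
P = 1 * 0.15 = 0.15

0.150000


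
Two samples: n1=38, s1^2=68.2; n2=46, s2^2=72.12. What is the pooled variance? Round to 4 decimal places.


sp^2 = ((n1-1)*s1^2 + (n2-1)*s2^2)/(n1+n2-2)
(n1-1)*s1^2 = 37 * 68.2 = 2523.4
(n2-1)*s2^2 = 45 * 72.12 = 3245.4
numerator = 2523.4 + 3245.4 = 5768.8
n1+n2-2 = 82
sp^2 = 5768.8 / 82 = 14422/205 ≈ 70.351220

70.3512


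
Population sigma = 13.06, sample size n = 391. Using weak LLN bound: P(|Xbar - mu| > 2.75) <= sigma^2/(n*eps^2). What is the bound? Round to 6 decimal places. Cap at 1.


bound = min(1, sigma^2/(n*eps^2))
sigma^2 = 13.06^2 = 170.5636
n*eps^2 = 391 * 2.75^2 = 391 * 7.5625 = 2956.9375
sigma^2/(n*eps^2) = 170.5636 / 2956.9375 ≈ 0.05768252

0.057683


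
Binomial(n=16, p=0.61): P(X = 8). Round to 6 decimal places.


P = C(n,k) * p^k * (1-p)^(n-k)
C(16,8) = 12870
p^k = 0.61^8 ≈ 0.01917073
(1-p)^(n-k) = 0.39^8 ≈ 0.0005352009
P = 12870 * 0.01917073 * 0.0005352009 ≈ 0.132049

0.132049


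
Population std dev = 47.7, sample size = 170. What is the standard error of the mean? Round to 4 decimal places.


SE = sigma / sqrt(n)
sqrt(170) ≈ 13.038405
SE = 47.7 / 13.038405 ≈ 3.658423

3.6584


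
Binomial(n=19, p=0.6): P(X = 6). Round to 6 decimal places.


P = C(n,k) * p^k * (1-p)^(n-k)
C(19,6) = 27132
p^k = 0.6^6 = 0.046656
(1-p)^(n-k) = 0.4^13 ≈ 0.000006710886
P = 27132 * 0.046656 * 0.000006710886 ≈ 0.008495

0.008495


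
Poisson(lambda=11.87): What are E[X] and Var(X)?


E[X] = Var(X) = lambda = 11.87

11.87, 11.87


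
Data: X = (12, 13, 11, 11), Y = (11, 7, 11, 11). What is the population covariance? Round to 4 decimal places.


Cov = (1/n)*sum((xi-xbar)(yi-ybar))
n = 4, xbar = 47/4 = 11.75, ybar = 40/4 = 10
sum((xi-xbar)(yi-ybar)) = -5
Cov = -5 / 4 = -1.25

-1.2500


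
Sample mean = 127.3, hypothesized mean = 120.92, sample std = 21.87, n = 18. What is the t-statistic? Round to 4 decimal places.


t = (xbar - mu0) / (s/sqrt(n))
xbar - mu0 = 127.3 - 120.92 = 6.38
sqrt(18) ≈ 4.24264069
s/sqrt(n) = 21.87 / 4.24264069 ≈ 5.15480843
t = 6.38 / 5.15480843 ≈ 1.237679

1.2377


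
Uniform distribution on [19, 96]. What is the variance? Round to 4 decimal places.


Var = (b-a)^2 / 12
(b-a)^2 = (96 - 19)^2 = 5929
Var = 5929/12 ≈ 494.083333

494.0833


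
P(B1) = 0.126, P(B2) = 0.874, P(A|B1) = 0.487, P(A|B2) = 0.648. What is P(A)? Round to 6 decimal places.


P(A) = P(A|B1)*P(B1) + P(A|B2)*P(B2)
P(A|B1)*P(B1) = 0.487 * 0.126 = 0.061362
P(A|B2)*P(B2) = 0.648 * 0.874 = 0.566352
P(A) = 0.061362 + 0.566352 = 0.627714

0.627714


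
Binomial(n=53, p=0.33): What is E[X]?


E[X] = n*p = 53 * 0.33 = 17.49

17.49


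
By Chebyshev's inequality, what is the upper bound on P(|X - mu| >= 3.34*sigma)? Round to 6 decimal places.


P <= 1/k^2
k^2 = 3.34^2 = 11.1556
1/k^2 = 1 / 11.1556 ≈ 0.08964108

0.089641


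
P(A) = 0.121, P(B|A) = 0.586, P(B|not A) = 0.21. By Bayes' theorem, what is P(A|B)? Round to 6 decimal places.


P(A|B) = P(B|A)*P(A) / P(B), P(B) = P(B|A)*P(A) + P(B|not A)*P(not A)
P(B|A)*P(A) = 0.586 * 0.121 = 0.070906
P(B|not A)*P(not A) = 0.21 * 0.879 = 0.18459
P(B) = 0.070906 + 0.18459 = 0.255496
P(A|B) = 0.070906 / 0.255496 = 121/436 ≈ 0.27752294

0.277523


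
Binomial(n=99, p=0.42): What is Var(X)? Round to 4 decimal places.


Var = n*p*(1-p) = 99 * 0.42 * 0.58 = 24.1164

24.1164


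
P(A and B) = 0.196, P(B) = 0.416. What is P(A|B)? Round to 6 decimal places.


P(A|B) = P(A and B) / P(B) = 0.196 / 0.416 = 49/104 ≈ 0.47115385

0.471154


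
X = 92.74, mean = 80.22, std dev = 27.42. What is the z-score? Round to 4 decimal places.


z = (X - mu) / sigma
X - mu = 92.74 - 80.22 = 12.52
z = 12.52 / 27.42 = 626/1371 ≈ 0.456601

0.4566


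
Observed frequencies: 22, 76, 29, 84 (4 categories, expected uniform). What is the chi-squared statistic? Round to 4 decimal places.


chi2 = sum((O-E)^2/E), E = total/4
total = 211, E = 211/4 = 52.75
(22 - 52.75)^2 / 52.75 = 945.5625 / 52.75 = 15129/844 ≈ 17.925355
(76 - 52.75)^2 / 52.75 = 540.5625 / 52.75 = 8649/844 ≈ 10.247630
(29 - 52.75)^2 / 52.75 = 564.0625 / 52.75 = 9025/844 ≈ 10.693128
(84 - 52.75)^2 / 52.75 = 976.5625 / 52.75 = 15625/844 ≈ 18.513033
chi2 = 12107/211 ≈ 57.379147

57.3791


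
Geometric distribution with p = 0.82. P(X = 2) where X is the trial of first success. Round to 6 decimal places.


P = (1-p)^(k-1) * p
(1-p)^(k-1) = 0.18^1 = 0.18
P = 0.18 * 0.82 = 0.1476

0.147600


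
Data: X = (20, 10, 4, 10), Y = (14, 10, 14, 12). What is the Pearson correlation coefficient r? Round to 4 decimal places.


r = sum((xi-xbar)(yi-ybar)) / sqrt(sum((xi-xbar)^2) * sum((yi-ybar)^2))
n = 4, xbar = 44/4 = 11, ybar = 50/4 = 12.5
Sxy = sum((xi-xbar)(yi-ybar)) = 6
Sxx = sum((xi-xbar)^2) = 132
Syy = sum((yi-ybar)^2) = 11
sqrt(Sxx*Syy) ≈ 38.105118
r = Sxy / sqrt(Sxx*Syy) = 6 / 38.105118 ≈ 0.157459

0.1575


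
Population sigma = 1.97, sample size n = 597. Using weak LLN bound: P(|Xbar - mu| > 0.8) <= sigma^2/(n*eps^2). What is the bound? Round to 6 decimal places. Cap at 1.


bound = min(1, sigma^2/(n*eps^2))
sigma^2 = 1.97^2 = 3.8809
n*eps^2 = 597 * 0.8^2 = 597 * 0.64 = 382.08
sigma^2/(n*eps^2) = 3.8809 / 382.08 ≈ 0.01015730

0.010157


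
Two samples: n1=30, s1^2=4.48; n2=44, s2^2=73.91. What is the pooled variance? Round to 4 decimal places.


sp^2 = ((n1-1)*s1^2 + (n2-1)*s2^2)/(n1+n2-2)
(n1-1)*s1^2 = 29 * 4.48 = 129.92
(n2-1)*s2^2 = 43 * 73.91 = 3178.13
numerator = 129.92 + 3178.13 = 3308.05
n1+n2-2 = 72
sp^2 = 3308.05 / 72 = 66161/1440 ≈ 45.945139

45.9451


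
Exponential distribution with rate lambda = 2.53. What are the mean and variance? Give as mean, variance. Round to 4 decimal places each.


mean = 1/lam, var = 1/lam^2
mean = 1 / 2.53 = 100/253 ≈ 0.395257
lam^2 = 2.53^2 = 6.4009
var = 1 / 6.4009 ≈ 0.156228

0.3953, 0.1562


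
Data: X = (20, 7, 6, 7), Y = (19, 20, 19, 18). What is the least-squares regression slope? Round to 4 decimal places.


b = sum((xi-xbar)(yi-ybar)) / sum((xi-xbar)^2)
n = 4, xbar = 40/4 = 10, ybar = 76/4 = 19
Sxy = sum((xi-xbar)(yi-ybar)) = 0
Sxx = sum((xi-xbar)^2) = 134
b = Sxy / Sxx = 0

0.0000


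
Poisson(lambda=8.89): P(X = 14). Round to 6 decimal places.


P = e^(-lam) * lam^k / k!
e^(-8.89) ≈ 0.0001377597
lam^k = 8.89^14 ≈ 19258597365747.431242
k! = 14! = 87178291200
P = 0.0001377597 * 19258597365747.431242 / 87178291200 ≈ 0.030433

0.030433


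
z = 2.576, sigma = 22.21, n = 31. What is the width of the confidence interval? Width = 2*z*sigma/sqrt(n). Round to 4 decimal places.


width = 2*z*sigma/sqrt(n)
2*z*sigma = 2 * 2.576 * 22.21 = 114.42592
sqrt(31) ≈ 5.567764
width = 114.42592 / 5.567764 ≈ 20.551502

20.5515


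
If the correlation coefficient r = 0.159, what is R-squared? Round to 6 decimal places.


R^2 = r^2 = (0.159)^2 = 0.025281

0.025281


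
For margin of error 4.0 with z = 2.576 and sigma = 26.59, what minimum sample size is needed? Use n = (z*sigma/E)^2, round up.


z*sigma/E = 2.576 * 26.59 / 4.0 = 17.12396
(z*sigma/E)^2 ≈ 293.230006
round up: n = 294

294


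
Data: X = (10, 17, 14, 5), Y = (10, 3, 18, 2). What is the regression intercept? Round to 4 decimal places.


a = ybar - b*xbar, where b = sum((xi-xbar)(yi-ybar)) / sum((xi-xbar)^2)
n = 4, xbar = 46/4 = 11.5, ybar = 33/4 = 8.25
Sxy = sum((xi-xbar)(yi-ybar)) = 33.5
Sxx = sum((xi-xbar)^2) = 81
b = Sxy / Sxx = 67/162 ≈ 0.413580
a = 8.25 - 0.413580 * 11.5 = 283/81 ≈ 3.493827

3.4938


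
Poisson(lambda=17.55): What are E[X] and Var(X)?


E[X] = Var(X) = lambda = 17.55

17.55, 17.55


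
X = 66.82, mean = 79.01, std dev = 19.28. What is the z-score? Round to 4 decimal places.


z = (X - mu) / sigma
X - mu = 66.82 - 79.01 = -12.19
z = -12.19 / 19.28 = -1219/1928 ≈ -0.632261

-0.6323


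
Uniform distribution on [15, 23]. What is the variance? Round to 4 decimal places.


Var = (b-a)^2 / 12
(b-a)^2 = (23 - 15)^2 = 64
Var = 64/12 ≈ 5.333333

5.3333


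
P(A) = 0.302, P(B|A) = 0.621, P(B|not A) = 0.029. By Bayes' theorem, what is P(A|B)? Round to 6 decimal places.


P(A|B) = P(B|A)*P(A) / P(B), P(B) = P(B|A)*P(A) + P(B|not A)*P(not A)
P(B|A)*P(A) = 0.621 * 0.302 = 0.187542
P(B|not A)*P(not A) = 0.029 * 0.698 = 0.020242
P(B) = 0.187542 + 0.020242 = 0.207784
P(A|B) = 0.187542 / 0.207784 ≈ 0.90258153

0.902582


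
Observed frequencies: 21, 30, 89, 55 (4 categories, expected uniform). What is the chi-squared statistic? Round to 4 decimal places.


chi2 = sum((O-E)^2/E), E = total/4
total = 195, E = 195/4 = 48.75
(21 - 48.75)^2 / 48.75 = 770.0625 / 48.75 = 4107/260 ≈ 15.796154
(30 - 48.75)^2 / 48.75 = 351.5625 / 48.75 = 375/52 ≈ 7.211538
(89 - 48.75)^2 / 48.75 = 1620.0625 / 48.75 = 25921/780 ≈ 33.232051
(55 - 48.75)^2 / 48.75 = 39.0625 / 48.75 = 125/156 ≈ 0.801282
chi2 = 11123/195 ≈ 57.041026

57.0410


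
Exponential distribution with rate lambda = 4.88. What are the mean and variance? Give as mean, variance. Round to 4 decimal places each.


mean = 1/lam, var = 1/lam^2
mean = 1 / 4.88 = 25/122 ≈ 0.204918
lam^2 = 4.88^2 = 23.8144
var = 1 / 23.8144 ≈ 0.041991

0.2049, 0.0420


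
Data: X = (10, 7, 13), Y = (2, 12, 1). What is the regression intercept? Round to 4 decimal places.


a = ybar - b*xbar, where b = sum((xi-xbar)(yi-ybar)) / sum((xi-xbar)^2)
n = 3, xbar = 30/3 = 10, ybar = 15/3 = 5
Sxy = sum((xi-xbar)(yi-ybar)) = -33
Sxx = sum((xi-xbar)^2) = 18
b = Sxy / Sxx = -11/6 ≈ -1.833333
a = 5 - (-1.833333) * 10 = 70/3 ≈ 23.333333

23.3333


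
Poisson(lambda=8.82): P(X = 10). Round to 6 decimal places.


P = e^(-lam) * lam^k / k!
e^(-8.82) ≈ 0.0001477484
lam^k = 8.82^10 ≈ 2848956717.536784
k! = 10! = 3628800
P = 0.0001477484 * 2848956717.536784 / 3628800 ≈ 0.115997

0.115997


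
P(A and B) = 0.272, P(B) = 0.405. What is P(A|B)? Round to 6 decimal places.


P(A|B) = P(A and B) / P(B) = 0.272 / 0.405 = 272/405 ≈ 0.67160494

0.671605


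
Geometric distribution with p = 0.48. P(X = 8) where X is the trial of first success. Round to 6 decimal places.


P = (1-p)^(k-1) * p
(1-p)^(k-1) = 0.52^7 ≈ 0.01028072
P = 0.01028072 * 0.48 ≈ 0.004934744

0.004935


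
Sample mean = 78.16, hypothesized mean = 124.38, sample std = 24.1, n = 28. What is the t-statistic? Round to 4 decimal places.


t = (xbar - mu0) / (s/sqrt(n))
xbar - mu0 = 78.16 - 124.38 = -46.22
sqrt(28) ≈ 5.29150262
s/sqrt(n) = 24.1 / 5.29150262 ≈ 4.55447190
t = -46.22 / 4.55447190 ≈ -10.148268

-10.1483


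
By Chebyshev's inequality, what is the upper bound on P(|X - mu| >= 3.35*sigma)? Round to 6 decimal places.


P <= 1/k^2
k^2 = 3.35^2 = 11.2225
1/k^2 = 1 / 11.2225 = 400/4489 ≈ 0.08910671

0.089107


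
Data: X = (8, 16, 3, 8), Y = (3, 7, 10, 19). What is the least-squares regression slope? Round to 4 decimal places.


b = sum((xi-xbar)(yi-ybar)) / sum((xi-xbar)^2)
n = 4, xbar = 35/4 = 8.75, ybar = 39/4 = 9.75
Sxy = sum((xi-xbar)(yi-ybar)) = -23.25
Sxx = sum((xi-xbar)^2) = 86.75
b = Sxy / Sxx = -93/347 ≈ -0.268012

-0.2680


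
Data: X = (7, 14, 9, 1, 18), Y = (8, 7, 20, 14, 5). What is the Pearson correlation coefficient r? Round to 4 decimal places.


r = sum((xi-xbar)(yi-ybar)) / sqrt(sum((xi-xbar)^2) * sum((yi-ybar)^2))
n = 5, xbar = 49/5 = 9.8, ybar = 54/5 = 10.8
Sxy = sum((xi-xbar)(yi-ybar)) = -91.2
Sxx = sum((xi-xbar)^2) = 170.8
Syy = sum((yi-ybar)^2) = 150.8
sqrt(Sxx*Syy) ≈ 160.488754
r = Sxy / sqrt(Sxx*Syy) = -91.2 / 160.488754 ≈ -0.568264

-0.5683


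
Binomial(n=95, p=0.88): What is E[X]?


E[X] = n*p = 95 * 0.88 = 83.6

83.6


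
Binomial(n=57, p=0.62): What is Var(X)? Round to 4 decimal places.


Var = n*p*(1-p) = 57 * 0.62 * 0.38 = 13.4292

13.4292


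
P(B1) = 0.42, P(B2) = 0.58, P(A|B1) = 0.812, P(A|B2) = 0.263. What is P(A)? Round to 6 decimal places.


P(A) = P(A|B1)*P(B1) + P(A|B2)*P(B2)
P(A|B1)*P(B1) = 0.812 * 0.42 = 0.34104
P(A|B2)*P(B2) = 0.263 * 0.58 = 0.15254
P(A) = 0.34104 + 0.15254 = 0.49358

0.493580


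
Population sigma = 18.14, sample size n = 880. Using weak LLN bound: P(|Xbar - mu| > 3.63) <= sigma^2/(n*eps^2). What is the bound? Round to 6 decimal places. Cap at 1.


bound = min(1, sigma^2/(n*eps^2))
sigma^2 = 18.14^2 = 329.0596
n*eps^2 = 880 * 3.63^2 = 880 * 13.1769 = 11595.672
sigma^2/(n*eps^2) = 329.0596 / 11595.672 ≈ 0.02837779

0.028378


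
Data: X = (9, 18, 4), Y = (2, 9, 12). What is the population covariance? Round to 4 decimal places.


Cov = (1/n)*sum((xi-xbar)(yi-ybar))
n = 3, xbar = 31/3 ≈ 10.333333, ybar = 23/3 ≈ 7.666667
sum((xi-xbar)(yi-ybar)) = -29/3 ≈ -9.666667
Cov = -9.666667 / 3 = -29/9 ≈ -3.222222

-3.2222


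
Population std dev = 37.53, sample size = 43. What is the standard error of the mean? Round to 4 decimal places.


SE = sigma / sqrt(n)
sqrt(43) ≈ 6.557439
SE = 37.53 / 6.557439 ≈ 5.723271

5.7233


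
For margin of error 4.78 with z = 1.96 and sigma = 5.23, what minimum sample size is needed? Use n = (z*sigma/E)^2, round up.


z*sigma/E = 1.96 * 5.23 / 4.78 ≈ 2.144519
(z*sigma/E)^2 ≈ 4.598961
round up: n = 5

5


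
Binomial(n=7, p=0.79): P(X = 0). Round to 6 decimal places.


P = C(n,k) * p^k * (1-p)^(n-k)
C(7,0) = 1
p^k = 0.79^0 = 1
(1-p)^(n-k) = 0.21^7 ≈ 0.00001801089
P = 1 * 1 * 0.00001801089 ≈ 0.000018

0.000018


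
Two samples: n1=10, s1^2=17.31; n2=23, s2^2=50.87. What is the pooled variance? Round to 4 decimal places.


sp^2 = ((n1-1)*s1^2 + (n2-1)*s2^2)/(n1+n2-2)
(n1-1)*s1^2 = 9 * 17.31 = 155.79
(n2-1)*s2^2 = 22 * 50.87 = 1119.14
numerator = 155.79 + 1119.14 = 1274.93
n1+n2-2 = 31
sp^2 = 1274.93 / 31 = 127493/3100 ≈ 41.126774

41.1268


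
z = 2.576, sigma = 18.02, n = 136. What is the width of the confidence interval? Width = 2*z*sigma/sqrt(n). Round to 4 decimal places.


width = 2*z*sigma/sqrt(n)
2*z*sigma = 2 * 2.576 * 18.02 = 92.83904
sqrt(136) ≈ 11.661904
width = 92.83904 / 11.661904 ≈ 7.960882

7.9609


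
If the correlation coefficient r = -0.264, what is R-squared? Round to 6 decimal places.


R^2 = r^2 = (-0.264)^2 = 0.069696

0.069696


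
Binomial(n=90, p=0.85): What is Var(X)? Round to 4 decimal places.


Var = n*p*(1-p) = 90 * 0.85 * 0.15 = 11.475

11.4750


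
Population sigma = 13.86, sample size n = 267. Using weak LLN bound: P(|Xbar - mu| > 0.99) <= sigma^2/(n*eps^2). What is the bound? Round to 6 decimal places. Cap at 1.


bound = min(1, sigma^2/(n*eps^2))
sigma^2 = 13.86^2 = 192.0996
n*eps^2 = 267 * 0.99^2 = 267 * 0.9801 = 261.6867
sigma^2/(n*eps^2) = 192.0996 / 261.6867 = 196/267 ≈ 0.73408240

0.734082


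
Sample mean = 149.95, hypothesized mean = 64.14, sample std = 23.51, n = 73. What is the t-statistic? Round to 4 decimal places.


t = (xbar - mu0) / (s/sqrt(n))
xbar - mu0 = 149.95 - 64.14 = 85.81
sqrt(73) ≈ 8.54400375
s/sqrt(n) = 23.51 / 8.54400375 ≈ 2.75163737
t = 85.81 / 2.75163737 ≈ 31.185069

31.1851


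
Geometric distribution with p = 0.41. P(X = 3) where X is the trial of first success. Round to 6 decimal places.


P = (1-p)^(k-1) * p
(1-p)^(k-1) = 0.59^2 = 0.3481
P = 0.3481 * 0.41 = 0.142721

0.142721


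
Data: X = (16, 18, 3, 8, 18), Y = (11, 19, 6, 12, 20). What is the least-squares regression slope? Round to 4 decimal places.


b = sum((xi-xbar)(yi-ybar)) / sum((xi-xbar)^2)
n = 5, xbar = 63/5 = 12.6, ybar = 68/5 = 13.6
Sxy = sum((xi-xbar)(yi-ybar)) = 135.2
Sxx = sum((xi-xbar)^2) = 183.2
b = Sxy / Sxx = 169/229 ≈ 0.737991

0.7380


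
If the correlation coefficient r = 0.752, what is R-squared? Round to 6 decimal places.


R^2 = r^2 = (0.752)^2 = 0.565504

0.565504


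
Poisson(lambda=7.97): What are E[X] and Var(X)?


E[X] = Var(X) = lambda = 7.97

7.97, 7.97


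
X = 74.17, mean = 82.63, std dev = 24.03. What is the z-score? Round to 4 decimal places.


z = (X - mu) / sigma
X - mu = 74.17 - 82.63 = -8.46
z = -8.46 / 24.03 = -94/267 ≈ -0.352060

-0.3521


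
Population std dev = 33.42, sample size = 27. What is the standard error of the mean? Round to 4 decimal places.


SE = sigma / sqrt(n)
sqrt(27) ≈ 5.196152
SE = 33.42 / 5.196152 ≈ 6.431682

6.4317


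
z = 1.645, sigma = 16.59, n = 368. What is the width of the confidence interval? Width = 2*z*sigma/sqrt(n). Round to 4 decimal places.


width = 2*z*sigma/sqrt(n)
2*z*sigma = 2 * 1.645 * 16.59 = 54.5811
sqrt(368) ≈ 19.183326
width = 54.5811 / 19.183326 ≈ 2.845237

2.8452


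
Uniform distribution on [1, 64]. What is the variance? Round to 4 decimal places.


Var = (b-a)^2 / 12
(b-a)^2 = (64 - 1)^2 = 3969
Var = 3969/12 = 330.75

330.7500


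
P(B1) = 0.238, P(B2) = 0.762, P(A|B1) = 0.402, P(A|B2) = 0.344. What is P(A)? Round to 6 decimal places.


P(A) = P(A|B1)*P(B1) + P(A|B2)*P(B2)
P(A|B1)*P(B1) = 0.402 * 0.238 = 0.095676
P(A|B2)*P(B2) = 0.344 * 0.762 = 0.262128
P(A) = 0.095676 + 0.262128 = 0.357804

0.357804


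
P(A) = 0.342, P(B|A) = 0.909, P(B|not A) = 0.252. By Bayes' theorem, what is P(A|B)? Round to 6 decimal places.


P(A|B) = P(B|A)*P(A) / P(B), P(B) = P(B|A)*P(A) + P(B|not A)*P(not A)
P(B|A)*P(A) = 0.909 * 0.342 = 0.310878
P(B|not A)*P(not A) = 0.252 * 0.658 = 0.165816
P(B) = 0.310878 + 0.165816 = 0.476694
P(A|B) = 0.310878 / 0.476694 ≈ 0.65215421

0.652154


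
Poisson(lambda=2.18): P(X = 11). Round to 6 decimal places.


P = e^(-lam) * lam^k / k!
e^(-2.18) ≈ 0.1130415
lam^k = 2.18^11 ≈ 5284.713278
k! = 11! = 39916800
P = 0.1130415 * 5284.713278 / 39916800 ≈ 0.000015

0.000015


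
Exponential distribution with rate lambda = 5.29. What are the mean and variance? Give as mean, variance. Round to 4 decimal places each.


mean = 1/lam, var = 1/lam^2
mean = 1 / 5.29 = 100/529 ≈ 0.189036
lam^2 = 5.29^2 = 27.9841
var = 1 / 27.9841 ≈ 0.035735

0.1890, 0.0357


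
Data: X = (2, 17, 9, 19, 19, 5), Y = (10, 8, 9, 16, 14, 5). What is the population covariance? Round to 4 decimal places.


Cov = (1/n)*sum((xi-xbar)(yi-ybar))
n = 6, xbar = 71/6 ≈ 11.833333, ybar = 62/6 = 31/3 ≈ 10.333333
sum((xi-xbar)(yi-ybar)) = 295/3 ≈ 98.333333
Cov = 98.333333 / 6 = 295/18 ≈ 16.388889

16.3889


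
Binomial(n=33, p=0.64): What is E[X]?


E[X] = n*p = 33 * 0.64 = 21.12

21.12


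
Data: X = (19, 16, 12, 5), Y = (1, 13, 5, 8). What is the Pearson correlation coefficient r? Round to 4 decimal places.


r = sum((xi-xbar)(yi-ybar)) / sqrt(sum((xi-xbar)^2) * sum((yi-ybar)^2))
n = 4, xbar = 52/4 = 13, ybar = 27/4 = 6.75
Sxy = sum((xi-xbar)(yi-ybar)) = -24
Sxx = sum((xi-xbar)^2) = 110
Syy = sum((yi-ybar)^2) = 76.75
sqrt(Sxx*Syy) ≈ 91.883078
r = Sxy / sqrt(Sxx*Syy) = -24 / 91.883078 ≈ -0.261202

-0.2612


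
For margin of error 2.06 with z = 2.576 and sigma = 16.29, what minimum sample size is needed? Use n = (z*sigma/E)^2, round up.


z*sigma/E = 2.576 * 16.29 / 2.06 ≈ 20.370408
(z*sigma/E)^2 ≈ 414.953513
round up: n = 415

415


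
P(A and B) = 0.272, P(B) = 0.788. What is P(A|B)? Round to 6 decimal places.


P(A|B) = P(A and B) / P(B) = 0.272 / 0.788 = 68/197 ≈ 0.34517766

0.345178


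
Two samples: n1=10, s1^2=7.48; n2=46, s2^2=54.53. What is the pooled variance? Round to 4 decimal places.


sp^2 = ((n1-1)*s1^2 + (n2-1)*s2^2)/(n1+n2-2)
(n1-1)*s1^2 = 9 * 7.48 = 67.32
(n2-1)*s2^2 = 45 * 54.53 = 2453.85
numerator = 67.32 + 2453.85 = 2521.17
n1+n2-2 = 54
sp^2 = 2521.17 / 54 = 28013/600 ≈ 46.688333

46.6883


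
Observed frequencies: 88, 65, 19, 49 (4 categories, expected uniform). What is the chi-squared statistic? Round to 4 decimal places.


chi2 = sum((O-E)^2/E), E = total/4
total = 221, E = 221/4 = 55.25
(88 - 55.25)^2 / 55.25 = 1072.5625 / 55.25 = 17161/884 ≈ 19.412896
(65 - 55.25)^2 / 55.25 = 95.0625 / 55.25 = 117/68 ≈ 1.720588
(19 - 55.25)^2 / 55.25 = 1314.0625 / 55.25 = 21025/884 ≈ 23.783937
(49 - 55.25)^2 / 55.25 = 39.0625 / 55.25 = 625/884 ≈ 0.707014
chi2 = 10083/221 ≈ 45.624434

45.6244


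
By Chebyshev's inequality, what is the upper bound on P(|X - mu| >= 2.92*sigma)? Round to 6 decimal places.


P <= 1/k^2
k^2 = 2.92^2 = 8.5264
1/k^2 = 1 / 8.5264 = 625/5329 ≈ 0.11728279

0.117283


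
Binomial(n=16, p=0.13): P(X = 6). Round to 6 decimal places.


P = C(n,k) * p^k * (1-p)^(n-k)
C(16,6) = 8008
p^k = 0.13^6 = 0.000004826809
(1-p)^(n-k) = 0.87^10 ≈ 0.2484234
P = 8008 * 0.000004826809 * 0.2484234 ≈ 0.009602

0.009602


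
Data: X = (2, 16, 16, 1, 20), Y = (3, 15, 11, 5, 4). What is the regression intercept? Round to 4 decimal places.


a = ybar - b*xbar, where b = sum((xi-xbar)(yi-ybar)) / sum((xi-xbar)^2)
n = 5, xbar = 55/5 = 11, ybar = 38/5 = 7.6
Sxy = sum((xi-xbar)(yi-ybar)) = 89
Sxx = sum((xi-xbar)^2) = 312
b = Sxy / Sxx = 89/312 ≈ 0.285256
a = 7.6 - 0.285256 * 11 = 6961/1560 ≈ 4.462179

4.4622


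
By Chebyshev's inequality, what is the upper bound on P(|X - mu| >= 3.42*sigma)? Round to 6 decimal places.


P <= 1/k^2
k^2 = 3.42^2 = 11.6964
1/k^2 = 1 / 11.6964 ≈ 0.08549639

0.085496


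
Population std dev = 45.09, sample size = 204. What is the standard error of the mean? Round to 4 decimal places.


SE = sigma / sqrt(n)
sqrt(204) ≈ 14.282857
SE = 45.09 / 14.282857 ≈ 3.156931

3.1569


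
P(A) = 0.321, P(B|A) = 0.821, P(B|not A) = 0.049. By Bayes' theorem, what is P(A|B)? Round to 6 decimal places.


P(A|B) = P(B|A)*P(A) / P(B), P(B) = P(B|A)*P(A) + P(B|not A)*P(not A)
P(B|A)*P(A) = 0.821 * 0.321 = 0.263541
P(B|not A)*P(not A) = 0.049 * 0.679 = 0.033271
P(B) = 0.263541 + 0.033271 = 0.296812
P(A|B) = 0.263541 / 0.296812 ≈ 0.88790548

0.887905


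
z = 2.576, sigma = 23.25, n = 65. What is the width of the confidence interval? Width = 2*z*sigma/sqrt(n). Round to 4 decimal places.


width = 2*z*sigma/sqrt(n)
2*z*sigma = 2 * 2.576 * 23.25 = 119.784
sqrt(65) ≈ 8.062258
width = 119.784 / 8.062258 ≈ 14.857377

14.8574


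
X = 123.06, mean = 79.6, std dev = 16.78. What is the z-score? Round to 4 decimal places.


z = (X - mu) / sigma
X - mu = 123.06 - 79.6 = 43.46
z = 43.46 / 16.78 = 2173/839 ≈ 2.589988

2.5900


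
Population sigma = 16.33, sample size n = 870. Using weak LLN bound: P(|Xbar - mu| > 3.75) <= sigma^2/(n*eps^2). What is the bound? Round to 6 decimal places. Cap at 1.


bound = min(1, sigma^2/(n*eps^2))
sigma^2 = 16.33^2 = 266.6689
n*eps^2 = 870 * 3.75^2 = 870 * 14.0625 = 12234.375
sigma^2/(n*eps^2) = 266.6689 / 12234.375 ≈ 0.02179669

0.021797


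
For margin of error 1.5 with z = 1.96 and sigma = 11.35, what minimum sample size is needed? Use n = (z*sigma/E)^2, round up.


z*sigma/E = 1.96 * 11.35 / 1.5 = 11123/750 ≈ 14.830667
(z*sigma/E)^2 ≈ 219.948674
round up: n = 220

220


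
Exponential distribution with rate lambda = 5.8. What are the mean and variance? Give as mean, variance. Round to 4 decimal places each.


mean = 1/lam, var = 1/lam^2
mean = 1 / 5.8 = 5/29 ≈ 0.172414
lam^2 = 5.8^2 = 33.64
var = 1 / 33.64 = 25/841 ≈ 0.029727

0.1724, 0.0297


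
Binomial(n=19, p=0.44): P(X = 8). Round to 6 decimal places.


P = C(n,k) * p^k * (1-p)^(n-k)
C(19,8) = 75582
p^k = 0.44^8 ≈ 0.001404822
(1-p)^(n-k) = 0.56^11 ≈ 0.001698511
P = 75582 * 0.001404822 * 0.001698511 ≈ 0.180347

0.180347


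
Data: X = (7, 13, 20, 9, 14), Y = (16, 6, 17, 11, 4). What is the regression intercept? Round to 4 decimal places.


a = ybar - b*xbar, where b = sum((xi-xbar)(yi-ybar)) / sum((xi-xbar)^2)
n = 5, xbar = 63/5 = 12.6, ybar = 54/5 = 10.8
Sxy = sum((xi-xbar)(yi-ybar)) = 4.6
Sxx = sum((xi-xbar)^2) = 101.2
b = Sxy / Sxx = 1/22 ≈ 0.045455
a = 10.8 - 0.045455 * 12.6 = 225/22 ≈ 10.227273

10.2273


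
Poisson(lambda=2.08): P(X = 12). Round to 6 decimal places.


P = e^(-lam) * lam^k / k!
e^(-2.08) ≈ 0.1249302
lam^k = 2.08^12 ≈ 6557.827967
k! = 12! = 479001600
P = 0.1249302 * 6557.827967 / 479001600 ≈ 0.000002

0.000002


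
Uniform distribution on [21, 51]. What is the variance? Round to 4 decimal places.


Var = (b-a)^2 / 12
(b-a)^2 = (51 - 21)^2 = 900
Var = 900/12 = 75

75.0000


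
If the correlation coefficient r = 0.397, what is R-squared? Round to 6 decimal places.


R^2 = r^2 = (0.397)^2 = 0.157609

0.157609


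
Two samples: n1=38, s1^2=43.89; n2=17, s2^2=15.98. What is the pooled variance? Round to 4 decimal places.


sp^2 = ((n1-1)*s1^2 + (n2-1)*s2^2)/(n1+n2-2)
(n1-1)*s1^2 = 37 * 43.89 = 1623.93
(n2-1)*s2^2 = 16 * 15.98 = 255.68
numerator = 1623.93 + 255.68 = 1879.61
n1+n2-2 = 53
sp^2 = 1879.61 / 53 = 187961/5300 ≈ 35.464340

35.4643


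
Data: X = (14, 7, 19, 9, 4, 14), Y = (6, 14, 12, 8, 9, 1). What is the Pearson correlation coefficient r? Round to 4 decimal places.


r = sum((xi-xbar)(yi-ybar)) / sqrt(sum((xi-xbar)^2) * sum((yi-ybar)^2))
n = 6, xbar = 67/6 ≈ 11.166667, ybar = 50/6 = 25/3 ≈ 8.333333
Sxy = sum((xi-xbar)(yi-ybar)) = -79/3 ≈ -26.333333
Sxx = sum((xi-xbar)^2) = 905/6 ≈ 150.833333
Syy = sum((yi-ybar)^2) = 316/3 ≈ 105.333333
sqrt(Sxx*Syy) ≈ 126.046729
r = Sxy / sqrt(Sxx*Syy) = -26.333333 / 126.046729 ≈ -0.208917

-0.2089


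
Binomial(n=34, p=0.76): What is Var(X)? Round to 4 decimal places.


Var = n*p*(1-p) = 34 * 0.76 * 0.24 = 6.2016

6.2016


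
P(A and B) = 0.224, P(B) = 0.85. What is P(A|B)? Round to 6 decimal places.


P(A|B) = P(A and B) / P(B) = 0.224 / 0.85 = 112/425 ≈ 0.26352941

0.263529


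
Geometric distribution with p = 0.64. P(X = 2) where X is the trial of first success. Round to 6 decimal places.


P = (1-p)^(k-1) * p
(1-p)^(k-1) = 0.36^1 = 0.36
P = 0.36 * 0.64 = 0.2304

0.230400


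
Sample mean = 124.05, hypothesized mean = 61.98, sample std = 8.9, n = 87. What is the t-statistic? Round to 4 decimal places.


t = (xbar - mu0) / (s/sqrt(n))
xbar - mu0 = 124.05 - 61.98 = 62.07
sqrt(87) ≈ 9.32737905
s/sqrt(n) = 8.9 / 9.32737905 ≈ 0.95418016
t = 62.07 / 0.95418016 ≈ 65.050609

65.0506


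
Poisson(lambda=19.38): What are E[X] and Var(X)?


E[X] = Var(X) = lambda = 19.38

19.38, 19.38


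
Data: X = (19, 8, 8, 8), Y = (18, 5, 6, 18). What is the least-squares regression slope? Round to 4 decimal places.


b = sum((xi-xbar)(yi-ybar)) / sum((xi-xbar)^2)
n = 4, xbar = 43/4 = 10.75, ybar = 47/4 = 11.75
Sxy = sum((xi-xbar)(yi-ybar)) = 68.75
Sxx = sum((xi-xbar)^2) = 90.75
b = Sxy / Sxx = 25/33 ≈ 0.757576

0.7576


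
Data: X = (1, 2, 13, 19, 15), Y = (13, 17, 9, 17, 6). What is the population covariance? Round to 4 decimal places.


Cov = (1/n)*sum((xi-xbar)(yi-ybar))
n = 5, xbar = 50/5 = 10, ybar = 62/5 = 12.4
sum((xi-xbar)(yi-ybar)) = -43
Cov = -43 / 5 = -8.6

-8.6000


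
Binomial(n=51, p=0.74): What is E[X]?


E[X] = n*p = 51 * 0.74 = 37.74

37.74


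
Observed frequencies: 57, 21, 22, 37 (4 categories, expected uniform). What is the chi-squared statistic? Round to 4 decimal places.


chi2 = sum((O-E)^2/E), E = total/4
total = 137, E = 137/4 = 34.25
(57 - 34.25)^2 / 34.25 = 517.5625 / 34.25 = 8281/548 ≈ 15.111314
(21 - 34.25)^2 / 34.25 = 175.5625 / 34.25 = 2809/548 ≈ 5.125912
(22 - 34.25)^2 / 34.25 = 150.0625 / 34.25 = 2401/548 ≈ 4.381387
(37 - 34.25)^2 / 34.25 = 7.5625 / 34.25 = 121/548 ≈ 0.220803
chi2 = 3403/137 ≈ 24.839416

24.8394


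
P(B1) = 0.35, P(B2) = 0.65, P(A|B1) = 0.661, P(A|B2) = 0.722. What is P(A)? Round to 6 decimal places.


P(A) = P(A|B1)*P(B1) + P(A|B2)*P(B2)
P(A|B1)*P(B1) = 0.661 * 0.35 = 0.23135
P(A|B2)*P(B2) = 0.722 * 0.65 = 0.4693
P(A) = 0.23135 + 0.4693 = 0.70065

0.700650


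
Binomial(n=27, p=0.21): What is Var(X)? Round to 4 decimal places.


Var = n*p*(1-p) = 27 * 0.21 * 0.79 = 4.4793

4.4793


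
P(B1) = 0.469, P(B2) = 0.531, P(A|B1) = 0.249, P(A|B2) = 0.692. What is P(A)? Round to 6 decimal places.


P(A) = P(A|B1)*P(B1) + P(A|B2)*P(B2)
P(A|B1)*P(B1) = 0.249 * 0.469 = 0.116781
P(A|B2)*P(B2) = 0.692 * 0.531 = 0.367452
P(A) = 0.116781 + 0.367452 = 0.484233

0.484233


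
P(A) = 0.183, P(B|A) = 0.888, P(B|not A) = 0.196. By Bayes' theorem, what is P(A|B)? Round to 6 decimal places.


P(A|B) = P(B|A)*P(A) / P(B), P(B) = P(B|A)*P(A) + P(B|not A)*P(not A)
P(B|A)*P(A) = 0.888 * 0.183 = 0.162504
P(B|not A)*P(not A) = 0.196 * 0.817 = 0.160132
P(B) = 0.162504 + 0.160132 = 0.322636
P(A|B) = 0.162504 / 0.322636 ≈ 0.50367597

0.503676


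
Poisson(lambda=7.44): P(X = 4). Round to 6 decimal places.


P = e^(-lam) * lam^k / k!
e^(-7.44) ≈ 0.0005872852
lam^k = 7.44^4 ≈ 3064.021033
k! = 4! = 24
P = 0.0005872852 * 3064.021033 / 24 ≈ 0.074977

0.074977


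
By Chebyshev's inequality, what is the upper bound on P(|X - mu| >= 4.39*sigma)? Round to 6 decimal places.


P <= 1/k^2
k^2 = 4.39^2 = 19.2721
1/k^2 = 1 / 19.2721 ≈ 0.05188848

0.051888


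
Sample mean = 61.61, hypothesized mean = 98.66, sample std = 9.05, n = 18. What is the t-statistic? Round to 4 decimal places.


t = (xbar - mu0) / (s/sqrt(n))
xbar - mu0 = 61.61 - 98.66 = -37.05
sqrt(18) ≈ 4.24264069
s/sqrt(n) = 9.05 / 4.24264069 ≈ 2.13310546
t = -37.05 / 2.13310546 ≈ -17.369043

-17.3690


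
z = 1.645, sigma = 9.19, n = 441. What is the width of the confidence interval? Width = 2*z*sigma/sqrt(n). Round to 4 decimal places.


width = 2*z*sigma/sqrt(n)
2*z*sigma = 2 * 1.645 * 9.19 = 30.2351
sqrt(441) = 21
width = 30.2351 / 21 ≈ 1.439767

1.4398


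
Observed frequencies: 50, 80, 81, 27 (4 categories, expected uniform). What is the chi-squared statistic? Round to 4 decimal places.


chi2 = sum((O-E)^2/E), E = total/4
total = 238, E = 238/4 = 59.5
(50 - 59.5)^2 / 59.5 = 90.25 / 59.5 = 361/238 ≈ 1.516807
(80 - 59.5)^2 / 59.5 = 420.25 / 59.5 = 1681/238 ≈ 7.063025
(81 - 59.5)^2 / 59.5 = 462.25 / 59.5 = 1849/238 ≈ 7.768908
(27 - 59.5)^2 / 59.5 = 1056.25 / 59.5 = 4225/238 ≈ 17.752101
chi2 = 4058/119 ≈ 34.100840

34.1008


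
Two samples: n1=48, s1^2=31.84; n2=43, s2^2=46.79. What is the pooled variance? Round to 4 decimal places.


sp^2 = ((n1-1)*s1^2 + (n2-1)*s2^2)/(n1+n2-2)
(n1-1)*s1^2 = 47 * 31.84 = 1496.48
(n2-1)*s2^2 = 42 * 46.79 = 1965.18
numerator = 1496.48 + 1965.18 = 3461.66
n1+n2-2 = 89
sp^2 = 3461.66 / 89 = 173083/4450 ≈ 38.895056

38.8951


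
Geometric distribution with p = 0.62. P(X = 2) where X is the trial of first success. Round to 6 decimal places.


P = (1-p)^(k-1) * p
(1-p)^(k-1) = 0.38^1 = 0.38
P = 0.38 * 0.62 = 0.2356

0.235600


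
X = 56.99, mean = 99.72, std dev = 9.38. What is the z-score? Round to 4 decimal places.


z = (X - mu) / sigma
X - mu = 56.99 - 99.72 = -42.73
z = -42.73 / 9.38 = -4273/938 ≈ -4.555437

-4.5554


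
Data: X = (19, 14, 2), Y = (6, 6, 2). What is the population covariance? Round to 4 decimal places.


Cov = (1/n)*sum((xi-xbar)(yi-ybar))
n = 3, xbar = 35/3 ≈ 11.666667, ybar = 14/3 ≈ 4.666667
sum((xi-xbar)(yi-ybar)) = 116/3 ≈ 38.666667
Cov = 38.666667 / 3 = 116/9 ≈ 12.888889

12.8889


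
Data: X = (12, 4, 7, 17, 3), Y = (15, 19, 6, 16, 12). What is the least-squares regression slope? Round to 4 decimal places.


b = sum((xi-xbar)(yi-ybar)) / sum((xi-xbar)^2)
n = 5, xbar = 43/5 = 8.6, ybar = 68/5 = 13.6
Sxy = sum((xi-xbar)(yi-ybar)) = 21.2
Sxx = sum((xi-xbar)^2) = 137.2
b = Sxy / Sxx = 53/343 ≈ 0.154519

0.1545


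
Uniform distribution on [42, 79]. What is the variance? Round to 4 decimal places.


Var = (b-a)^2 / 12
(b-a)^2 = (79 - 42)^2 = 1369
Var = 1369/12 ≈ 114.083333

114.0833


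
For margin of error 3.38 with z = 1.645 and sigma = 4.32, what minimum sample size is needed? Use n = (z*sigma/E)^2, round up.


z*sigma/E = 1.645 * 4.32 / 3.38 = 8883/4225 ≈ 2.102485
(z*sigma/E)^2 ≈ 4.420444
round up: n = 5

5


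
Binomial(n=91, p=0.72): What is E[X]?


E[X] = n*p = 91 * 0.72 = 65.52

65.52


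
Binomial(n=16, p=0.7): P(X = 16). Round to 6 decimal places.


P = C(n,k) * p^k * (1-p)^(n-k)
C(16,16) = 1
p^k = 0.7^16 ≈ 0.003323293
(1-p)^(n-k) = 0.3^0 = 1
P = 1 * 0.003323293 * 1 ≈ 0.003323

0.003323


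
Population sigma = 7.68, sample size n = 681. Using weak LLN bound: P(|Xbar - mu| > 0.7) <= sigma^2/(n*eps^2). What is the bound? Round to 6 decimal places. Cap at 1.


bound = min(1, sigma^2/(n*eps^2))
sigma^2 = 7.68^2 = 58.9824
n*eps^2 = 681 * 0.7^2 = 681 * 0.49 = 333.69
sigma^2/(n*eps^2) = 58.9824 / 333.69 ≈ 0.17675807

0.176758


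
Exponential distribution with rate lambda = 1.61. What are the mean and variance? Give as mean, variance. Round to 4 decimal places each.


mean = 1/lam, var = 1/lam^2
mean = 1 / 1.61 = 100/161 ≈ 0.621118
lam^2 = 1.61^2 = 2.5921
var = 1 / 2.5921 ≈ 0.385788

0.6211, 0.3858


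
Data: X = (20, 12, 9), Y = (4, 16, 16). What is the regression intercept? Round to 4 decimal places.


a = ybar - b*xbar, where b = sum((xi-xbar)(yi-ybar)) / sum((xi-xbar)^2)
n = 3, xbar = 41/3 ≈ 13.666667, ybar = 36/3 = 12
Sxy = sum((xi-xbar)(yi-ybar)) = -76
Sxx = sum((xi-xbar)^2) = 194/3 ≈ 64.666667
b = Sxy / Sxx = -114/97 ≈ -1.175258
a = 12 - (-1.175258) * 13.666667 = 2722/97 ≈ 28.061856

28.0619


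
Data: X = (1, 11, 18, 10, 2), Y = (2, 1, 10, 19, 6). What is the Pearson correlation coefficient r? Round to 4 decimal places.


r = sum((xi-xbar)(yi-ybar)) / sqrt(sum((xi-xbar)^2) * sum((yi-ybar)^2))
n = 5, xbar = 42/5 = 8.4, ybar = 38/5 = 7.6
Sxy = sum((xi-xbar)(yi-ybar)) = 75.8
Sxx = sum((xi-xbar)^2) = 197.2
Syy = sum((yi-ybar)^2) = 213.2
sqrt(Sxx*Syy) ≈ 205.043995
r = Sxy / sqrt(Sxx*Syy) = 75.8 / 205.043995 ≈ 0.369677

0.3697


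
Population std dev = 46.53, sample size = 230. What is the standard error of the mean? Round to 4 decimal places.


SE = sigma / sqrt(n)
sqrt(230) ≈ 15.165751
SE = 46.53 / 15.165751 ≈ 3.068097

3.0681


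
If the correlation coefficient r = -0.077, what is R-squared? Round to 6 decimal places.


R^2 = r^2 = (-0.077)^2 = 0.005929

0.005929


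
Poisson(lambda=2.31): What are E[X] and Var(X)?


E[X] = Var(X) = lambda = 2.31

2.31, 2.31


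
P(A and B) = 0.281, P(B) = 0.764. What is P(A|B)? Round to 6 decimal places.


P(A|B) = P(A and B) / P(B) = 0.281 / 0.764 = 281/764 ≈ 0.36780105

0.367801


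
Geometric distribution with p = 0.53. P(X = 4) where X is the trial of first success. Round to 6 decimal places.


P = (1-p)^(k-1) * p
(1-p)^(k-1) = 0.47^3 = 0.103823
P = 0.103823 * 0.53 = 0.05502619

0.055026


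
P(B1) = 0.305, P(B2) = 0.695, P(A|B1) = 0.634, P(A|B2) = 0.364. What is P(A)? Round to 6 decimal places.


P(A) = P(A|B1)*P(B1) + P(A|B2)*P(B2)
P(A|B1)*P(B1) = 0.634 * 0.305 = 0.19337
P(A|B2)*P(B2) = 0.364 * 0.695 = 0.25298
P(A) = 0.19337 + 0.25298 = 0.44635

0.446350


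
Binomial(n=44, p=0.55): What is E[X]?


E[X] = n*p = 44 * 0.55 = 24.2

24.2


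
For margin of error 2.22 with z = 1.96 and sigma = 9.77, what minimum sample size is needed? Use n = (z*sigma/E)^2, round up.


z*sigma/E = 1.96 * 9.77 / 2.22 = 47873/5550 ≈ 8.625766
(z*sigma/E)^2 ≈ 74.403835
round up: n = 75

75


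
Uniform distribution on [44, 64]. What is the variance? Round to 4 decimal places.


Var = (b-a)^2 / 12
(b-a)^2 = (64 - 44)^2 = 400
Var = 400/12 ≈ 33.333333

33.3333


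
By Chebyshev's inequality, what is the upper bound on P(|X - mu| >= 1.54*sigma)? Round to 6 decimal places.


P <= 1/k^2
k^2 = 1.54^2 = 2.3716
1/k^2 = 1 / 2.3716 = 2500/5929 ≈ 0.42165627

0.421656


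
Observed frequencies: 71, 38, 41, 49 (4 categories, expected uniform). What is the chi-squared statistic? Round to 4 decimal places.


chi2 = sum((O-E)^2/E), E = total/4
total = 199, E = 199/4 = 49.75
(71 - 49.75)^2 / 49.75 = 451.5625 / 49.75 = 7225/796 ≈ 9.076633
(38 - 49.75)^2 / 49.75 = 138.0625 / 49.75 = 2209/796 ≈ 2.775126
(41 - 49.75)^2 / 49.75 = 76.5625 / 49.75 = 1225/796 ≈ 1.538945
(49 - 49.75)^2 / 49.75 = 0.5625 / 49.75 = 9/796 ≈ 0.011307
chi2 = 2667/199 ≈ 13.402010

13.4020


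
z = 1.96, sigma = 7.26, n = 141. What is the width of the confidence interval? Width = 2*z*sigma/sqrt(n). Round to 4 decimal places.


width = 2*z*sigma/sqrt(n)
2*z*sigma = 2 * 1.96 * 7.26 = 28.4592
sqrt(141) ≈ 11.874342
width = 28.4592 / 11.874342 ≈ 2.396697

2.3967


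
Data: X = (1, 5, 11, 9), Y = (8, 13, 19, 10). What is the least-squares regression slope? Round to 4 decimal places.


b = sum((xi-xbar)(yi-ybar)) / sum((xi-xbar)^2)
n = 4, xbar = 26/4 = 6.5, ybar = 50/4 = 12.5
Sxy = sum((xi-xbar)(yi-ybar)) = 47
Sxx = sum((xi-xbar)^2) = 59
b = Sxy / Sxx = 47/59 ≈ 0.796610

0.7966
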